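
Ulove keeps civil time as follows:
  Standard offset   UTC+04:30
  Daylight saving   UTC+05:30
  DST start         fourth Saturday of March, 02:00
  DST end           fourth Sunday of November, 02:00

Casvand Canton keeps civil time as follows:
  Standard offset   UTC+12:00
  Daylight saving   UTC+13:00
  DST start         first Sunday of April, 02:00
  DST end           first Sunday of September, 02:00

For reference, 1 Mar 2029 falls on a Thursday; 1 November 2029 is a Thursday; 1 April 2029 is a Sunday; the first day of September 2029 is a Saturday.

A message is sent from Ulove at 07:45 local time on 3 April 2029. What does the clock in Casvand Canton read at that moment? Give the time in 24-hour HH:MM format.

1 March 2029 is a Thursday, so the first Saturday is March 3 and the fourth is March 24.
1 November 2029 is a Thursday, so the first Sunday is November 4 and the fourth is November 25.
Daylight saving runs 24 March – 25 November; 3 April 2029 is inside that window, so Ulove is at UTC+05:30.
07:45 Ulove − 5h30m = 02:15 UTC.
1 April 2029 is a Sunday, so the first Sunday is April 1.
1 September 2029 is a Saturday, so the first Sunday is September 2.
At the standard offset (UTC+12:00), 02:15 UTC + 12h = 14:15 Casvand Canton standard time.
The standard-time date in Casvand Canton, 3 April 2029, falls between 1 April and 2 September, so daylight saving is in effect and Casvand Canton is at UTC+13:00.
02:15 UTC + 13h = 15:15 Casvand Canton.

15:15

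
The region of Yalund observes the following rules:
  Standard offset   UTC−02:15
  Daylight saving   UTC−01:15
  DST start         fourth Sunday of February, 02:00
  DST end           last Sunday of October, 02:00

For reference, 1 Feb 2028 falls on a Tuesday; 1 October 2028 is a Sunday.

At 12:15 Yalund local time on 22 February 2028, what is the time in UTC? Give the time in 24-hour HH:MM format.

14:30

1 February 2028 is a Tuesday, so the first Sunday is February 6 and the fourth is February 27.
1 October 2028 is a Sunday, so Sundays fall on 1, 8, 15, 22, 29; the last is October 29.
22 February 2028 does not fall between 27 February and 29 October, so daylight saving is not in effect and Yalund is at UTC−02:15.
12:15 local + 2h15m = 14:30 UTC.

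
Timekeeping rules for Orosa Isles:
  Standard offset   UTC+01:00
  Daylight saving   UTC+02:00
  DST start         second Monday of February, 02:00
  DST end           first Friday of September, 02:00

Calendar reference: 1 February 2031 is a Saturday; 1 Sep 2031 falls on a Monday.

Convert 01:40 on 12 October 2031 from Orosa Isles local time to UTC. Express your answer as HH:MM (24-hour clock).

00:40

1 February 2031 is a Saturday, so the first Monday is February 3 and the second is February 10.
1 September 2031 is a Monday, so the first Friday is September 5.
Daylight saving runs 10 February – 5 September; 12 October 2031 is outside that window, so Orosa Isles is on standard time at UTC+01:00.
01:40 local − 1h = 00:40 UTC.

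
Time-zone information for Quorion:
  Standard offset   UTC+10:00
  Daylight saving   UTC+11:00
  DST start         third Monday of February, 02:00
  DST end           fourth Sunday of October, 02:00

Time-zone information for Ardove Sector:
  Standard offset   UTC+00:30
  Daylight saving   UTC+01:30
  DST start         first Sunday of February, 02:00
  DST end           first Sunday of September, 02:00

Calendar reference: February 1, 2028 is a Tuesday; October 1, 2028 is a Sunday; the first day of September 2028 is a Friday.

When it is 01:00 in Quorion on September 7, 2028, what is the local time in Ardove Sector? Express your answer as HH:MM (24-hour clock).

14:30

1 February 2028 is a Tuesday, so the first Monday is February 7 and the third is February 21.
1 October 2028 is a Sunday, so the first Sunday is October 1 and the fourth is October 22.
September 7, 2028 falls between 21 February and 22 October, so daylight saving is in effect and Quorion is at UTC+11:00.
01:00 Quorion − 11h = 14:00 UTC (rolling into the previous day, 6 September 2028).
1 February 2028 is a Tuesday, so the first Sunday is February 6.
1 September 2028 is a Friday, so the first Sunday is September 3.
At the standard offset (UTC+00:30), 14:00 UTC + 0h30m = 14:30 Ardove Sector standard time.
The standard-time date in Ardove Sector, September 6, 2028, is outside the daylight-saving period (6 February – 3 September), so Ardove Sector is on standard time, UTC+00:30.
14:00 UTC + 0h30m = 14:30 Ardove Sector.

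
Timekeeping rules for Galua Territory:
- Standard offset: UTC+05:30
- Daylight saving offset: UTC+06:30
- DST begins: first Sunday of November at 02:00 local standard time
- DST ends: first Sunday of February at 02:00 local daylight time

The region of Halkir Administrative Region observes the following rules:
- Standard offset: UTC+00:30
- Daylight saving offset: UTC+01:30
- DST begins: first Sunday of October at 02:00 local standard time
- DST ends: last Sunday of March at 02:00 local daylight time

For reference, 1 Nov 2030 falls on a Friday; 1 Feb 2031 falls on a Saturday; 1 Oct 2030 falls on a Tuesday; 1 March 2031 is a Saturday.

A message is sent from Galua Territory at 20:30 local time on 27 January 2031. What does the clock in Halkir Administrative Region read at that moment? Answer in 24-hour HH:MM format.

1 November 2030 is a Friday, so the first Sunday is November 3.
1 February 2031 is a Saturday, so the first Sunday is February 2.
Daylight saving runs 3 November 2030 – 2 February 2031; 27 January 2031 is inside that window, so Galua Territory is at UTC+06:30.
20:30 Galua Territory − 6h30m = 14:00 UTC.
1 October 2030 is a Tuesday, so the first Sunday is October 6.
1 March 2031 is a Saturday, so Sundays fall on 2, 9, 16, 23, 30; the last is March 30.
At the standard offset (UTC+00:30), 14:00 UTC + 0h30m = 14:30 Halkir Administrative Region standard time.
The standard-time date in Halkir Administrative Region, 27 January 2031, lies within the daylight-saving period (6 October 2030 – 30 March 2031), so Halkir Administrative Region is on daylight time, UTC+01:30.
14:00 UTC + 1h30m = 15:30 Halkir Administrative Region.

15:30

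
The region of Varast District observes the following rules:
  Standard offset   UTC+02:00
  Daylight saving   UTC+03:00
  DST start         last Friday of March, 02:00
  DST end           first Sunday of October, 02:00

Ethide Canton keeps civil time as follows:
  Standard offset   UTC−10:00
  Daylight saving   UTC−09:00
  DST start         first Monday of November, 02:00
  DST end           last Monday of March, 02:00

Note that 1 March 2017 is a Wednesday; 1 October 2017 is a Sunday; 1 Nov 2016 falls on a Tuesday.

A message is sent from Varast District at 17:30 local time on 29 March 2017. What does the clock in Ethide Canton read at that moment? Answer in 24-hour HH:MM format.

1 March 2017 is a Wednesday, so Fridays fall on 3, 10, 17, 24, 31; the last is March 31.
1 October 2017 is a Sunday, so the first Sunday is October 1.
29 March 2017 is outside the daylight-saving period (31 March – 1 October), so Varast District is on standard time, UTC+02:00.
17:30 Varast District − 2h = 15:30 UTC.
1 November 2016 is a Tuesday, so the first Monday is November 7.
1 March 2017 is a Wednesday, so Mondays fall on 6, 13, 20, 27; the last is March 27.
At the standard offset (UTC−10:00), 15:30 UTC − 10h = 05:30 Ethide Canton standard time.
Daylight saving runs 7 November 2016 – 27 March 2017; the standard-time date in Ethide Canton, 29 March 2017, is outside that window, so Ethide Canton is on standard time at UTC−10:00.
15:30 UTC − 10h = 05:30 Ethide Canton.

05:30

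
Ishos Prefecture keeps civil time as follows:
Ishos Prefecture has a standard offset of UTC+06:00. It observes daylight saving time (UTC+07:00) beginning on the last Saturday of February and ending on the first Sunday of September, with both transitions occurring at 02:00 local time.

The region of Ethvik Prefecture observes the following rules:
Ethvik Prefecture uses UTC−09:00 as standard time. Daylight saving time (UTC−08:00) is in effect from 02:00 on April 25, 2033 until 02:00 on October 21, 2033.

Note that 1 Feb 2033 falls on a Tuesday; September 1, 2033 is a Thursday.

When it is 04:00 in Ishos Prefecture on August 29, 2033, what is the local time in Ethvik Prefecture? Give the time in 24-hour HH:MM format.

1 February 2033 is a Tuesday, so Saturdays fall on 5, 12, 19, 26; the last is February 26.
1 September 2033 is a Thursday, so the first Sunday is September 4.
August 29, 2033 lies within the daylight-saving period (26 February – 4 September), so Ishos Prefecture is on daylight time, UTC+07:00.
04:00 Ishos Prefecture − 7h = 21:00 UTC (rolling into the previous day, 28 August 2033).
At the standard offset (UTC−09:00), 21:00 UTC − 9h = 12:00 Ethvik Prefecture standard time.
Daylight saving runs 25 April – 21 October; the standard-time date in Ethvik Prefecture, August 28, 2033, is inside that window, so Ethvik Prefecture is at UTC−08:00.
21:00 UTC − 8h = 13:00 Ethvik Prefecture.

13:00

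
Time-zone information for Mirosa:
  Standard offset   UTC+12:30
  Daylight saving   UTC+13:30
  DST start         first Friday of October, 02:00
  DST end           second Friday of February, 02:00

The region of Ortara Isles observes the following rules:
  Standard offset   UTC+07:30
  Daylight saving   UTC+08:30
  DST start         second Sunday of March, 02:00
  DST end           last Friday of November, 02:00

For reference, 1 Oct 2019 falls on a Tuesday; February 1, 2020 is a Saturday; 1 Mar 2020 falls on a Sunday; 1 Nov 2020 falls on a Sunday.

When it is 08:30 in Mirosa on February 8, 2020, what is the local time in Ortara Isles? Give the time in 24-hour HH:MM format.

02:30

1 October 2019 is a Tuesday, so the first Friday is October 4.
1 February 2020 is a Saturday, so the first Friday is February 7 and the second is February 14.
February 8, 2020 falls between 4 October 2019 and 14 February 2020, so daylight saving is in effect and Mirosa is at UTC+13:30.
08:30 Mirosa − 13h30m = 19:00 UTC (rolling into the previous day, 7 February 2020).
1 March 2020 is a Sunday, so the first Sunday is March 1 and the second is March 8.
1 November 2020 is a Sunday, so Fridays fall on 6, 13, 20, 27; the last is November 27.
At the standard offset (UTC+07:30), 19:00 UTC + 7h30m = 02:30 Ortara Isles standard time (rolling into the next day, 8 February 2020).
Daylight saving runs 8 March – 27 November; the standard-time date in Ortara Isles, February 8, 2020, is outside that window, so Ortara Isles is on standard time at UTC+07:30.
19:00 UTC + 7h30m = 02:30 Ortara Isles (rolling into the next day, 8 February 2020).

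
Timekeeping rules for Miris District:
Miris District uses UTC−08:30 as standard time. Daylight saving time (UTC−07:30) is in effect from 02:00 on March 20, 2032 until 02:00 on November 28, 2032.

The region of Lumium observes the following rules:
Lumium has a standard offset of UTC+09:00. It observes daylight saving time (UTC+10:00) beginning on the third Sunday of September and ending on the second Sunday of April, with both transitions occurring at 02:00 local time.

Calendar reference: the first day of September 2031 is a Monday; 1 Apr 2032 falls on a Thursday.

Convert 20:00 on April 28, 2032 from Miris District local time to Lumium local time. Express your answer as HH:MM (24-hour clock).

12:30

April 28, 2032 falls between 20 March and 28 November, so daylight saving is in effect and Miris District is at UTC−07:30.
20:00 Miris District + 7h30m = 03:30 UTC (rolling into the next day, 29 April 2032).
1 September 2031 is a Monday, so the first Sunday is September 7 and the third is September 21.
1 April 2032 is a Thursday, so the first Sunday is April 4 and the second is April 11.
At the standard offset (UTC+09:00), 03:30 UTC + 9h = 12:30 Lumium standard time.
The standard-time date in Lumium, April 29, 2032, does not fall between 21 September 2031 and 11 April 2032, so daylight saving is not in effect and Lumium is at UTC+09:00.
03:30 UTC + 9h = 12:30 Lumium.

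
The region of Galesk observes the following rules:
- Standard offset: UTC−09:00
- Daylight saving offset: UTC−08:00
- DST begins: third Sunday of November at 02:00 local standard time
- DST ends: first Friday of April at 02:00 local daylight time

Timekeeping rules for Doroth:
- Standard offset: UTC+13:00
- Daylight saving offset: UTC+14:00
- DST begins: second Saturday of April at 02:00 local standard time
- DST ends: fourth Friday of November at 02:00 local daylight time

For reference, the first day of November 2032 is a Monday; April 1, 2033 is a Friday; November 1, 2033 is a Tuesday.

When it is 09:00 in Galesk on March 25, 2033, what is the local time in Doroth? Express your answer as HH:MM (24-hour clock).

1 November 2032 is a Monday, so the first Sunday is November 7 and the third is November 21.
1 April 2033 is a Friday, so the first Friday is April 1.
March 25, 2033 falls between 21 November 2032 and 1 April 2033, so daylight saving is in effect and Galesk is at UTC−08:00.
09:00 Galesk + 8h = 17:00 UTC.
1 April 2033 is a Friday, so the first Saturday is April 2 and the second is April 9.
1 November 2033 is a Tuesday, so the first Friday is November 4 and the fourth is November 25.
At the standard offset (UTC+13:00), 17:00 UTC + 13h = 06:00 Doroth standard time (rolling into the next day, 26 March 2033).
The standard-time date in Doroth, March 26, 2033, does not fall between 9 April and 25 November, so daylight saving is not in effect and Doroth is at UTC+13:00.
17:00 UTC + 13h = 06:00 Doroth (rolling into the next day, 26 March 2033).

06:00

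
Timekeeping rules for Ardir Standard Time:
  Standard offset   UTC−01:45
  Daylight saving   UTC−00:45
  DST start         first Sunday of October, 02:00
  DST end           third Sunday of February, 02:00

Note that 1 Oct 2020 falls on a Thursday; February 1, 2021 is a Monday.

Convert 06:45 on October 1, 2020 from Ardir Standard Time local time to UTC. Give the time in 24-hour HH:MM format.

08:30

1 October 2020 is a Thursday, so the first Sunday is October 4.
1 February 2021 is a Monday, so the first Sunday is February 7 and the third is February 21.
Daylight saving runs 4 October 2020 – 21 February 2021; October 1, 2020 is outside that window, so Ardir Standard Time is on standard time at UTC−01:45.
06:45 local + 1h45m = 08:30 UTC.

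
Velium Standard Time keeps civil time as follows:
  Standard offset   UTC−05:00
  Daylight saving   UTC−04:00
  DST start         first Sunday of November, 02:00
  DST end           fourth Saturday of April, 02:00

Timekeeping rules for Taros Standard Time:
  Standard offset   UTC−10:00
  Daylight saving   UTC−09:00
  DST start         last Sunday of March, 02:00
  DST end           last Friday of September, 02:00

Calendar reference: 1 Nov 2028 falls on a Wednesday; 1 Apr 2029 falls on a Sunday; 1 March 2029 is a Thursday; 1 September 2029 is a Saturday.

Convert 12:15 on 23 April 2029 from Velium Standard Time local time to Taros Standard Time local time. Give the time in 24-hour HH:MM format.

07:15

1 November 2028 is a Wednesday, so the first Sunday is November 5.
1 April 2029 is a Sunday, so the first Saturday is April 7 and the fourth is April 28.
23 April 2029 falls between 5 November 2028 and 28 April 2029, so daylight saving is in effect and Velium Standard Time is at UTC−04:00.
12:15 Velium Standard Time + 4h = 16:15 UTC.
1 March 2029 is a Thursday, so Sundays fall on 4, 11, 18, 25; the last is March 25.
1 September 2029 is a Saturday, so Fridays fall on 7, 14, 21, 28; the last is September 28.
At the standard offset (UTC−10:00), 16:15 UTC − 10h = 06:15 Taros Standard Time standard time.
Daylight saving runs 25 March – 28 September; the standard-time date in Taros Standard Time, 23 April 2029, is inside that window, so Taros Standard Time is at UTC−09:00.
16:15 UTC − 9h = 07:15 Taros Standard Time.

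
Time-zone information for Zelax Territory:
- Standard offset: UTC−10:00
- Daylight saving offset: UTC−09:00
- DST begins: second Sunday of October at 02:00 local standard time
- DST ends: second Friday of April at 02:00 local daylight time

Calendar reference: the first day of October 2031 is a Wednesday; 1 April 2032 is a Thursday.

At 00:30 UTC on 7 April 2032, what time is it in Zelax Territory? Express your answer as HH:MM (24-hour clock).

15:30

1 October 2031 is a Wednesday, so the first Sunday is October 5 and the second is October 12.
1 April 2032 is a Thursday, so the first Friday is April 2 and the second is April 9.
At the standard offset (UTC−10:00), 00:30 UTC − 10h = 14:30 Zelax Territory standard time (rolling into the previous day, 6 April 2032).
Daylight saving runs 12 October 2031 – 9 April 2032; the standard-time date in Zelax Territory, 6 April 2032, is inside that window, so Zelax Territory is at UTC−09:00.
00:30 UTC − 9h = 15:30 local (rolling into the previous day, 6 April 2032).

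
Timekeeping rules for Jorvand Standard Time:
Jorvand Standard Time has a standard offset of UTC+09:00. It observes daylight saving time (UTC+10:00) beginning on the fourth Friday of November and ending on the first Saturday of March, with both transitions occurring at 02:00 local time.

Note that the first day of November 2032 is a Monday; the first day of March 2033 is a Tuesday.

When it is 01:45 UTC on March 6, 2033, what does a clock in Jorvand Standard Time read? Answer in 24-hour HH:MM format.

1 November 2032 is a Monday, so the first Friday is November 5 and the fourth is November 26.
1 March 2033 is a Tuesday, so the first Saturday is March 5.
At the standard offset (UTC+09:00), 01:45 UTC + 9h = 10:45 Jorvand Standard Time standard time.
The standard-time date in Jorvand Standard Time, March 6, 2033, does not fall between 26 November 2032 and 5 March 2033, so daylight saving is not in effect and Jorvand Standard Time is at UTC+09:00.
01:45 UTC + 9h = 10:45 local.

10:45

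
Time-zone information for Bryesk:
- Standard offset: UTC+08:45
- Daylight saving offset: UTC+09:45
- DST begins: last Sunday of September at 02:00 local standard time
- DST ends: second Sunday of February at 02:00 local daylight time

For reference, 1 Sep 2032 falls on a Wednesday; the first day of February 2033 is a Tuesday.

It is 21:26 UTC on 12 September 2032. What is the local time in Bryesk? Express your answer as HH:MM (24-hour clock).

06:11

1 September 2032 is a Wednesday, so Sundays fall on 5, 12, 19, 26; the last is September 26.
1 February 2033 is a Tuesday, so the first Sunday is February 6 and the second is February 13.
At the standard offset (UTC+08:45), 21:26 UTC + 8h45m = 06:11 Bryesk standard time (rolling into the next day, 13 September 2032).
Daylight saving runs 26 September 2032 – 13 February 2033; the standard-time date in Bryesk, 13 September 2032, is outside that window, so Bryesk is on standard time at UTC+08:45.
21:26 UTC + 8h45m = 06:11 local (rolling into the next day, 13 September 2032).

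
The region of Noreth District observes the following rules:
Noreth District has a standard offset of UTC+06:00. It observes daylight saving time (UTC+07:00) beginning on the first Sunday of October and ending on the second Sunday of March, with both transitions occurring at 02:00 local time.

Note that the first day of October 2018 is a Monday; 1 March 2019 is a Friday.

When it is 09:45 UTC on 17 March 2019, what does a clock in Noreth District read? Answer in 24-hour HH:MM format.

15:45

1 October 2018 is a Monday, so the first Sunday is October 7.
1 March 2019 is a Friday, so the first Sunday is March 3 and the second is March 10.
At the standard offset (UTC+06:00), 09:45 UTC + 6h = 15:45 Noreth District standard time.
The standard-time date in Noreth District, 17 March 2019, is outside the daylight-saving period (7 October 2018 – 10 March 2019), so Noreth District is on standard time, UTC+06:00.
09:45 UTC + 6h = 15:45 local.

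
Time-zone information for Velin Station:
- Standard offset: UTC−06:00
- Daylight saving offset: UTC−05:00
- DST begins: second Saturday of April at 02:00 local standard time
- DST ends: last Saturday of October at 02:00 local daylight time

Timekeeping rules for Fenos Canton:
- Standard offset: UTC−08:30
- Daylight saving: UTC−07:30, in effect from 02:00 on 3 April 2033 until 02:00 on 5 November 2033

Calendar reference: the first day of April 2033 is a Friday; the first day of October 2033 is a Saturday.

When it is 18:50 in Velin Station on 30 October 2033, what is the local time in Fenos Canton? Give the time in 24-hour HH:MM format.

1 April 2033 is a Friday, so the first Saturday is April 2 and the second is April 9.
1 October 2033 is a Saturday, so Saturdays fall on 1, 8, 15, 22, 29; the last is October 29.
30 October 2033 is outside the daylight-saving period (9 April – 29 October), so Velin Station is on standard time, UTC−06:00.
18:50 Velin Station + 6h = 00:50 UTC (rolling into the next day, 31 October 2033).
At the standard offset (UTC−08:30), 00:50 UTC − 8h30m = 16:20 Fenos Canton standard time (rolling into the previous day, 30 October 2033).
The standard-time date in Fenos Canton, 30 October 2033, lies within the daylight-saving period (3 April – 5 November), so Fenos Canton is on daylight time, UTC−07:30.
00:50 UTC − 7h30m = 17:20 Fenos Canton (rolling into the previous day, 30 October 2033).

17:20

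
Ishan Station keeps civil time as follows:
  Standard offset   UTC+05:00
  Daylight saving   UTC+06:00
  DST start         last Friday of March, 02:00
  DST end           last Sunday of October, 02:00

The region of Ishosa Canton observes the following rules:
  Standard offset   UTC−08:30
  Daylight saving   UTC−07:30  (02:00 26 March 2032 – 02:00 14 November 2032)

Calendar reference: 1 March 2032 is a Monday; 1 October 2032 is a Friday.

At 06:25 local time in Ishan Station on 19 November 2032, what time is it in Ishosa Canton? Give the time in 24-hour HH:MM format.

1 March 2032 is a Monday, so Fridays fall on 5, 12, 19, 26; the last is March 26.
1 October 2032 is a Friday, so Sundays fall on 3, 10, 17, 24, 31; the last is October 31.
Daylight saving runs 26 March – 31 October; 19 November 2032 is outside that window, so Ishan Station is on standard time at UTC+05:00.
06:25 Ishan Station − 5h = 01:25 UTC.
At the standard offset (UTC−08:30), 01:25 UTC − 8h30m = 16:55 Ishosa Canton standard time (rolling into the previous day, 18 November 2032).
The standard-time date in Ishosa Canton, 18 November 2032, is outside the daylight-saving period (26 March – 14 November), so Ishosa Canton is on standard time, UTC−08:30.
01:25 UTC − 8h30m = 16:55 Ishosa Canton (rolling into the previous day, 18 November 2032).

16:55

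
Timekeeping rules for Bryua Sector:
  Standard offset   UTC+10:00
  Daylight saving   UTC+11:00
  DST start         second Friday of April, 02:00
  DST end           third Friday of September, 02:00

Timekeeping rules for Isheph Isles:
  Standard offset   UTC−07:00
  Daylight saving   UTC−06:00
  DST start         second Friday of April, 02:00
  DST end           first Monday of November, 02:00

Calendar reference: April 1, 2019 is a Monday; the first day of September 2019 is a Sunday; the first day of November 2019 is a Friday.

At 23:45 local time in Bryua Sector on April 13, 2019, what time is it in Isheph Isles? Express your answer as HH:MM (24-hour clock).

1 April 2019 is a Monday, so the first Friday is April 5 and the second is April 12.
1 September 2019 is a Sunday, so the first Friday is September 6 and the third is September 20.
Daylight saving runs 12 April – 20 September; April 13, 2019 is inside that window, so Bryua Sector is at UTC+11:00.
23:45 Bryua Sector − 11h = 12:45 UTC.
1 April 2019 is a Monday, so the first Friday is April 5 and the second is April 12.
1 November 2019 is a Friday, so the first Monday is November 4.
At the standard offset (UTC−07:00), 12:45 UTC − 7h = 05:45 Isheph Isles standard time.
Daylight saving runs 12 April – 4 November; the standard-time date in Isheph Isles, April 13, 2019, is inside that window, so Isheph Isles is at UTC−06:00.
12:45 UTC − 6h = 06:45 Isheph Isles.

06:45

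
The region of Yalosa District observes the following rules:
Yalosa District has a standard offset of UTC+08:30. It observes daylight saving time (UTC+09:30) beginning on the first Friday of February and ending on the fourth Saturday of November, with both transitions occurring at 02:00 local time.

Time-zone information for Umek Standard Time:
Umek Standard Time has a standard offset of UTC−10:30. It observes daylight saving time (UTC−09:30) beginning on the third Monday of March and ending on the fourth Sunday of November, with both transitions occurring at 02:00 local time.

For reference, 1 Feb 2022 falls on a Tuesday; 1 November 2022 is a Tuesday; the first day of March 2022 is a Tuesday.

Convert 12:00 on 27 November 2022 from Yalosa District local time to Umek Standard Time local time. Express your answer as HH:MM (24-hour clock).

18:00

1 February 2022 is a Tuesday, so the first Friday is February 4.
1 November 2022 is a Tuesday, so the first Saturday is November 5 and the fourth is November 26.
27 November 2022 is outside the daylight-saving period (4 February – 26 November), so Yalosa District is on standard time, UTC+08:30.
12:00 Yalosa District − 8h30m = 03:30 UTC.
1 March 2022 is a Tuesday, so the first Monday is March 7 and the third is March 21.
1 November 2022 is a Tuesday, so the first Sunday is November 6 and the fourth is November 27.
At the standard offset (UTC−10:30), 03:30 UTC − 10h30m = 17:00 Umek Standard Time standard time (rolling into the previous day, 26 November 2022).
Daylight saving runs 21 March – 27 November; the standard-time date in Umek Standard Time, 26 November 2022, is inside that window, so Umek Standard Time is at UTC−09:30.
03:30 UTC − 9h30m = 18:00 Umek Standard Time (rolling into the previous day, 26 November 2022).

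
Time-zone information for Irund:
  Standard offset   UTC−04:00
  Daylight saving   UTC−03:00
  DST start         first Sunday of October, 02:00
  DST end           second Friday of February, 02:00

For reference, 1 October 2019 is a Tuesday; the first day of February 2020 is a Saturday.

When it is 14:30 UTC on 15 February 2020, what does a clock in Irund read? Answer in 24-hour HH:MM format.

1 October 2019 is a Tuesday, so the first Sunday is October 6.
1 February 2020 is a Saturday, so the first Friday is February 7 and the second is February 14.
At the standard offset (UTC−04:00), 14:30 UTC − 4h = 10:30 Irund standard time.
Daylight saving runs 6 October 2019 – 14 February 2020; the standard-time date in Irund, 15 February 2020, is outside that window, so Irund is on standard time at UTC−04:00.
14:30 UTC − 4h = 10:30 local.

10:30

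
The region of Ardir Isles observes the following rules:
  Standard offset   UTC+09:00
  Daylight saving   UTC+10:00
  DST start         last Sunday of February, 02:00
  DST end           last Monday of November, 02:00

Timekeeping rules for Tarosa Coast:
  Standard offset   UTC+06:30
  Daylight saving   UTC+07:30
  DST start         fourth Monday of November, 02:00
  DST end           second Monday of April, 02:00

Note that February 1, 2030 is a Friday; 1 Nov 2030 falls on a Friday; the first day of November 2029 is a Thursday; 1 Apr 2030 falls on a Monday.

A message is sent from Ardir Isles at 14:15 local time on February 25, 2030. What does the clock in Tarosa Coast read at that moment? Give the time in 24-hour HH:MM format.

11:45

1 February 2030 is a Friday, so Sundays fall on 3, 10, 17, 24; the last is February 24.
1 November 2030 is a Friday, so Mondays fall on 4, 11, 18, 25; the last is November 25.
February 25, 2030 falls between 24 February and 25 November, so daylight saving is in effect and Ardir Isles is at UTC+10:00.
14:15 Ardir Isles − 10h = 04:15 UTC.
1 November 2029 is a Thursday, so the first Monday is November 5 and the fourth is November 26.
1 April 2030 is a Monday, so the first Monday is April 1 and the second is April 8.
At the standard offset (UTC+06:30), 04:15 UTC + 6h30m = 10:45 Tarosa Coast standard time.
The standard-time date in Tarosa Coast, February 25, 2030, falls between 26 November 2029 and 8 April 2030, so daylight saving is in effect and Tarosa Coast is at UTC+07:30.
04:15 UTC + 7h30m = 11:45 Tarosa Coast.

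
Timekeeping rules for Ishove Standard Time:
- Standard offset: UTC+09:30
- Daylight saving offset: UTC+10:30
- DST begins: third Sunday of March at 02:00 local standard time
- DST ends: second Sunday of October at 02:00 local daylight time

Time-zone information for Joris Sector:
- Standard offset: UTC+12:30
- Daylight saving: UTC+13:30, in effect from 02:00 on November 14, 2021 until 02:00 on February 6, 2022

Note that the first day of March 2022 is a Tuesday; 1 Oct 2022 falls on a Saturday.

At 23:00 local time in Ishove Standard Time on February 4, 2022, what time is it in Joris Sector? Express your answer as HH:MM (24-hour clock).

1 March 2022 is a Tuesday, so the first Sunday is March 6 and the third is March 20.
1 October 2022 is a Saturday, so the first Sunday is October 2 and the second is October 9.
February 4, 2022 is outside the daylight-saving period (20 March – 9 October), so Ishove Standard Time is on standard time, UTC+09:30.
23:00 Ishove Standard Time − 9h30m = 13:30 UTC.
At the standard offset (UTC+12:30), 13:30 UTC + 12h30m = 02:00 Joris Sector standard time (rolling into the next day, 5 February 2022).
Daylight saving runs 14 November 2021 – 6 February 2022; the standard-time date in Joris Sector, February 5, 2022, is inside that window, so Joris Sector is at UTC+13:30.
13:30 UTC + 13h30m = 03:00 Joris Sector (rolling into the next day, 5 February 2022).

03:00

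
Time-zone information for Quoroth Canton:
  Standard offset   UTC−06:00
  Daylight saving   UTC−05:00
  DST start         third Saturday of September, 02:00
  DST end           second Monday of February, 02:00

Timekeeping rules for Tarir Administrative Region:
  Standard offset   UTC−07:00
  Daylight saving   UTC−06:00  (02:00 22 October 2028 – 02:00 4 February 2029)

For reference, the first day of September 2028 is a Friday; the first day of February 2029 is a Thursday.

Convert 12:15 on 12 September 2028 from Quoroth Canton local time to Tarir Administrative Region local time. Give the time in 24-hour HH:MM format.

1 September 2028 is a Friday, so the first Saturday is September 2 and the third is September 16.
1 February 2029 is a Thursday, so the first Monday is February 5 and the second is February 12.
12 September 2028 is outside the daylight-saving period (16 September 2028 – 12 February 2029), so Quoroth Canton is on standard time, UTC−06:00.
12:15 Quoroth Canton + 6h = 18:15 UTC.
At the standard offset (UTC−07:00), 18:15 UTC − 7h = 11:15 Tarir Administrative Region standard time.
The standard-time date in Tarir Administrative Region, 12 September 2028, is outside the daylight-saving period (22 October 2028 – 4 February 2029), so Tarir Administrative Region is on standard time, UTC−07:00.
18:15 UTC − 7h = 11:15 Tarir Administrative Region.

11:15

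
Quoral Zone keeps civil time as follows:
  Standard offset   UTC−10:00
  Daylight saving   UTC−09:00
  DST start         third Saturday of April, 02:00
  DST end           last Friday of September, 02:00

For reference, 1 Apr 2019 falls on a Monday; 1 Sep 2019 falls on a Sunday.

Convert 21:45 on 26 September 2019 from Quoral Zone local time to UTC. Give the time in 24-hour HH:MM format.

06:45

1 April 2019 is a Monday, so the first Saturday is April 6 and the third is April 20.
1 September 2019 is a Sunday, so Fridays fall on 6, 13, 20, 27; the last is September 27.
26 September 2019 lies within the daylight-saving period (20 April – 27 September), so Quoral Zone is on daylight time, UTC−09:00.
21:45 local + 9h = 06:45 UTC (rolling into the next day, 27 September 2019).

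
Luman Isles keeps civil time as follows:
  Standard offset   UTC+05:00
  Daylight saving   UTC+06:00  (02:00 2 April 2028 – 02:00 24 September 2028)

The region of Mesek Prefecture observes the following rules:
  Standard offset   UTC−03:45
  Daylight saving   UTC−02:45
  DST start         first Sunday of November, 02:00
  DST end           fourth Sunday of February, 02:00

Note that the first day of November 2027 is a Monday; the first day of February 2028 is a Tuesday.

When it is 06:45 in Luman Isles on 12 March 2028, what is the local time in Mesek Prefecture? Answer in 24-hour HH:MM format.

Daylight saving runs 2 April – 24 September; 12 March 2028 is outside that window, so Luman Isles is on standard time at UTC+05:00.
06:45 Luman Isles − 5h = 01:45 UTC.
1 November 2027 is a Monday, so the first Sunday is November 7.
1 February 2028 is a Tuesday, so the first Sunday is February 6 and the fourth is February 27.
At the standard offset (UTC−03:45), 01:45 UTC − 3h45m = 22:00 Mesek Prefecture standard time (rolling into the previous day, 11 March 2028).
Daylight saving runs 7 November 2027 – 27 February 2028; the standard-time date in Mesek Prefecture, 11 March 2028, is outside that window, so Mesek Prefecture is on standard time at UTC−03:45.
01:45 UTC − 3h45m = 22:00 Mesek Prefecture (rolling into the previous day, 11 March 2028).

22:00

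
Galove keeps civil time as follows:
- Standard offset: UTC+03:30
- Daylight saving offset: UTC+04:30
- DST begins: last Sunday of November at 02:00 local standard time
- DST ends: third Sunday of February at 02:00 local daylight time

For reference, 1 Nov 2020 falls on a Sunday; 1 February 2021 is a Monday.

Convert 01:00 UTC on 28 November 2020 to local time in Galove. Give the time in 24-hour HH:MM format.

1 November 2020 is a Sunday, so Sundays fall on 1, 8, 15, 22, 29; the last is November 29.
1 February 2021 is a Monday, so the first Sunday is February 7 and the third is February 21.
At the standard offset (UTC+03:30), 01:00 UTC + 3h30m = 04:30 Galove standard time.
The standard-time date in Galove, 28 November 2020, is outside the daylight-saving period (29 November 2020 – 21 February 2021), so Galove is on standard time, UTC+03:30.
01:00 UTC + 3h30m = 04:30 local.

04:30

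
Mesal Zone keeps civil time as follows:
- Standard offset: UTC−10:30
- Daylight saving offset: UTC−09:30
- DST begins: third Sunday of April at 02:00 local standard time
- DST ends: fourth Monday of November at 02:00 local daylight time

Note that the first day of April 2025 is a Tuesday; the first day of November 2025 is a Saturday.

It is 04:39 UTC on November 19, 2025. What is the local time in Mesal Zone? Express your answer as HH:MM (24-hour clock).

19:09

1 April 2025 is a Tuesday, so the first Sunday is April 6 and the third is April 20.
1 November 2025 is a Saturday, so the first Monday is November 3 and the fourth is November 24.
At the standard offset (UTC−10:30), 04:39 UTC − 10h30m = 18:09 Mesal Zone standard time (rolling into the previous day, 18 November 2025).
Daylight saving runs 20 April – 24 November; the standard-time date in Mesal Zone, November 18, 2025, is inside that window, so Mesal Zone is at UTC−09:30.
04:39 UTC − 9h30m = 19:09 local (rolling into the previous day, 18 November 2025).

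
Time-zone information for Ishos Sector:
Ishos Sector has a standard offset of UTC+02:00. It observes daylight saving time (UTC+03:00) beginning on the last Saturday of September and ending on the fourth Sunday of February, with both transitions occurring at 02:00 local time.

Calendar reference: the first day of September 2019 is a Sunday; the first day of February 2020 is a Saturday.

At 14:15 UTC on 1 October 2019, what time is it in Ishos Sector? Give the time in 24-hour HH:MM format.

1 September 2019 is a Sunday, so Saturdays fall on 7, 14, 21, 28; the last is September 28.
1 February 2020 is a Saturday, so the first Sunday is February 2 and the fourth is February 23.
At the standard offset (UTC+02:00), 14:15 UTC + 2h = 16:15 Ishos Sector standard time.
The standard-time date in Ishos Sector, 1 October 2019, lies within the daylight-saving period (28 September 2019 – 23 February 2020), so Ishos Sector is on daylight time, UTC+03:00.
14:15 UTC + 3h = 17:15 local.

17:15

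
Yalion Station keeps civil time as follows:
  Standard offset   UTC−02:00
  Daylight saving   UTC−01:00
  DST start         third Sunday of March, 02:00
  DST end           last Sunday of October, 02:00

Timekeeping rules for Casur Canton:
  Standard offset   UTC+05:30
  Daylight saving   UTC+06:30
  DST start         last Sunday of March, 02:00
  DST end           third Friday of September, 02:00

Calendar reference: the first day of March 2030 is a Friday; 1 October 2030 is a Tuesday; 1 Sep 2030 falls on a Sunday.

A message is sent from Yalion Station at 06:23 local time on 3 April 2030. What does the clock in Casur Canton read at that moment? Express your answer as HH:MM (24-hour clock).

1 March 2030 is a Friday, so the first Sunday is March 3 and the third is March 17.
1 October 2030 is a Tuesday, so Sundays fall on 6, 13, 20, 27; the last is October 27.
3 April 2030 lies within the daylight-saving period (17 March – 27 October), so Yalion Station is on daylight time, UTC−01:00.
06:23 Yalion Station + 1h = 07:23 UTC.
1 March 2030 is a Friday, so Sundays fall on 3, 10, 17, 24, 31; the last is March 31.
1 September 2030 is a Sunday, so the first Friday is September 6 and the third is September 20.
At the standard offset (UTC+05:30), 07:23 UTC + 5h30m = 12:53 Casur Canton standard time.
The standard-time date in Casur Canton, 3 April 2030, falls between 31 March and 20 September, so daylight saving is in effect and Casur Canton is at UTC+06:30.
07:23 UTC + 6h30m = 13:53 Casur Canton.

13:53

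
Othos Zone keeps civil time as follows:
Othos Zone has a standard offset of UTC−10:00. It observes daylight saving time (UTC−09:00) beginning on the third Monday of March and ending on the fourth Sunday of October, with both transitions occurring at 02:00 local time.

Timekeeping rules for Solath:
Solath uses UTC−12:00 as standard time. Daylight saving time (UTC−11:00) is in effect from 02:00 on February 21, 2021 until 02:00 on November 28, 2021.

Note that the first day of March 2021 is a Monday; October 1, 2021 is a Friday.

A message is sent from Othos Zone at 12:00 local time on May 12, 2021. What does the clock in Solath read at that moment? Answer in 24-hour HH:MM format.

1 March 2021 is a Monday, so the first Monday is March 1 and the third is March 15.
1 October 2021 is a Friday, so the first Sunday is October 3 and the fourth is October 24.
Daylight saving runs 15 March – 24 October; May 12, 2021 is inside that window, so Othos Zone is at UTC−09:00.
12:00 Othos Zone + 9h = 21:00 UTC.
At the standard offset (UTC−12:00), 21:00 UTC − 12h = 09:00 Solath standard time.
The standard-time date in Solath, May 12, 2021, lies within the daylight-saving period (21 February – 28 November), so Solath is on daylight time, UTC−11:00.
21:00 UTC − 11h = 10:00 Solath.

10:00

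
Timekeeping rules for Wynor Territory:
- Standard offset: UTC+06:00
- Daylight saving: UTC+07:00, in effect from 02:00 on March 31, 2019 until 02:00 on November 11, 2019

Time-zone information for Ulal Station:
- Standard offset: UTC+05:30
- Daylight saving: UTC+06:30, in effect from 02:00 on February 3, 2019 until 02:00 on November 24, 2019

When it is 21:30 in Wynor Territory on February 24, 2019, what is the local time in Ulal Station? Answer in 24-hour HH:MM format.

22:00

February 24, 2019 is outside the daylight-saving period (31 March – 11 November), so Wynor Territory is on standard time, UTC+06:00.
21:30 Wynor Territory − 6h = 15:30 UTC.
At the standard offset (UTC+05:30), 15:30 UTC + 5h30m = 21:00 Ulal Station standard time.
Daylight saving runs 3 February – 24 November; the standard-time date in Ulal Station, February 24, 2019, is inside that window, so Ulal Station is at UTC+06:30.
15:30 UTC + 6h30m = 22:00 Ulal Station.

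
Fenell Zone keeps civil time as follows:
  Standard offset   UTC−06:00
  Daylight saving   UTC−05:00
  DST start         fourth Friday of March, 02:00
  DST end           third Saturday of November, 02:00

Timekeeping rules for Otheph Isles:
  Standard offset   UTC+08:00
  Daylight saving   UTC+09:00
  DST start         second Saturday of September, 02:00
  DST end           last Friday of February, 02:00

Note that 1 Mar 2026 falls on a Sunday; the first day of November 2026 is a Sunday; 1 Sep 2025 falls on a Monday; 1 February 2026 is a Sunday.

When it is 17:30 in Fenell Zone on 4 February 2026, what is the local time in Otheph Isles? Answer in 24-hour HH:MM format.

08:30

1 March 2026 is a Sunday, so the first Friday is March 6 and the fourth is March 27.
1 November 2026 is a Sunday, so the first Saturday is November 7 and the third is November 21.
Daylight saving runs 27 March – 21 November; 4 February 2026 is outside that window, so Fenell Zone is on standard time at UTC−06:00.
17:30 Fenell Zone + 6h = 23:30 UTC.
1 September 2025 is a Monday, so the first Saturday is September 6 and the second is September 13.
1 February 2026 is a Sunday, so Fridays fall on 6, 13, 20, 27; the last is February 27.
At the standard offset (UTC+08:00), 23:30 UTC + 8h = 07:30 Otheph Isles standard time (rolling into the next day, 5 February 2026).
The standard-time date in Otheph Isles, 5 February 2026, falls between 13 September 2025 and 27 February 2026, so daylight saving is in effect and Otheph Isles is at UTC+09:00.
23:30 UTC + 9h = 08:30 Otheph Isles (rolling into the next day, 5 February 2026).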